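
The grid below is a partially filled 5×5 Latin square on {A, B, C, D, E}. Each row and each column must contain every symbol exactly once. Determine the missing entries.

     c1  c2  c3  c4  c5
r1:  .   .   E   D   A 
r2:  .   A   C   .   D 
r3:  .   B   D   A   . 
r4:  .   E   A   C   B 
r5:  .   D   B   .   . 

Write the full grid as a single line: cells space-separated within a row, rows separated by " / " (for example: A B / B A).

B C E D A / E A C B D / C B D A E / D E A C B / A D B E C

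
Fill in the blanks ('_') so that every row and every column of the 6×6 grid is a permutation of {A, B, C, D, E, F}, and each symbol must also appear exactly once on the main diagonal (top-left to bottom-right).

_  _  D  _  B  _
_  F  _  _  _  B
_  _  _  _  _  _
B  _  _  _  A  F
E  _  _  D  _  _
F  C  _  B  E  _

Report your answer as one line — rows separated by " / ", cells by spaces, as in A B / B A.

A E D F B C / C F E A D B / D A B C F E / B D C E A F / E B F D C A / F C A B E D

row 5 has {D,E}; column 5 has {A,B,E}; the diagonal has {F} — only C is left for (r5,c5).
row 5 has {C,D,E}; column 6 has {B,F} — only A is left for (r5,c6).
row 6 has {B,C,E,F}; column 3 has {D} — only A is left for (r6,c3).
row 6 has {A,B,C,E,F}; column 6 has {A,B,F}; the diagonal has {C,F} — only D is left for (r6,c6).
row 1 has {B,D}; column 1 has {B,E,F}; the diagonal has {C,D,F} — only A is left for (r1,c1).
row 1 has {A,B,D}; column 2 has {C,F} — only E is left for (r1,c2).
row 1 has {A,B,D,E}; column 6 has {A,B,D,F} — only C is left for (r1,c6).
row 2 has {B,F}; column 5 has {A,B,C,E} — only D is left for (r2,c5).
row 3 is empty so far; column 5 has {A,B,C,D,E} — only F is left for (r3,c5).
row 3 has {F}; column 6 has {A,B,C,D,F} — only E is left for (r3,c6).
row 4 has {A,B,F}; column 2 has {C,E,F} — only D is left for (r4,c2).
row 4 has {A,B,D,F}; column 4 has {B,D}; the diagonal has {A,C,D,F} — only E is left for (r4,c4).
row 5 has {A,C,D,E}; column 2 has {C,D,E,F} — only B is left for (r5,c2).
row 5 has {A,B,C,D,E}; column 3 has {A,D} — only F is left for (r5,c3).
row 1 has {A,B,C,D,E}; column 4 has {B,D,E} — only F is left for (r1,c4).
row 2 has {B,D,F}; column 1 has {A,B,E,F} — only C is left for (r2,c1).
row 2 has {B,C,D,F}; column 3 has {A,D,F} — only E is left for (r2,c3).
row 2 has {B,C,D,E,F}; column 4 has {B,D,E,F} — only A is left for (r2,c4).
row 3 has {E,F}; column 1 has {A,B,C,E,F} — only D is left for (r3,c1).
row 3 has {D,E,F}; column 2 has {B,C,D,E,F} — only A is left for (r3,c2).
row 3 has {A,D,E,F}; column 3 has {A,D,E,F}; the diagonal has {A,C,D,E,F} — only B is left for (r3,c3).
row 3 has {A,B,D,E,F}; column 4 has {A,B,D,E,F} — only C is left for (r3,c4).
row 4 has {A,B,D,E,F}; column 3 has {A,B,D,E,F} — only C is left for (r4,c3).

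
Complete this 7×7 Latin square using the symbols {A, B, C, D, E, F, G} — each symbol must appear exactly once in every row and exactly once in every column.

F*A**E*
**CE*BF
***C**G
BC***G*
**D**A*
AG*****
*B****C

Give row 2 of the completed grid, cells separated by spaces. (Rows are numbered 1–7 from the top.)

Cell (r1,c2): row 1 has {A,E,F}; column 2 has {B,C,G} → D.
Cell (r1,c7): row 1 has {A,D,E,F}; column 7 has {C,F,G} → B.
Cell (r2,c2): row 2 has {B,C,E,F}; column 2 has {B,C,D,G} → A.
Cell (r5,c7): row 5 has {A,D}; column 7 has {B,C,F,G} → E.
Cell (r6,c7): row 6 has {A,G}; column 7 has {B,C,E,F,G} → D.
Cell (r1,c4): row 1 has {A,B,D,E,F}; column 4 has {C,E} → G.
Cell (r1,c5): row 1 has {A,B,D,E,F,G}; column 5 is empty so far → C.
Cell (r4,c7): row 4 has {B,C,G}; column 7 has {B,C,D,E,F,G} → A.
Cell (r5,c2): row 5 has {A,D,E}; column 2 has {A,B,C,D,G} → F.
Cell (r5,c4): row 5 has {A,D,E,F}; column 4 has {C,E,G} → B.
Cell (r5,c5): row 5 has {A,B,D,E,F}; column 5 has {C} → G.
Cell (r6,c4): row 6 has {A,D,G}; column 4 has {B,C,E,G} → F.
Cell (r6,c6): row 6 has {A,D,F,G}; column 6 has {A,B,E,G} → C.
Cell (r2,c5): row 2 has {A,B,C,E,F}; column 5 has {C,G} → D.
Cell (r3,c2): row 3 has {C,G}; column 2 has {A,B,C,D,F,G} → E.
Cell (r4,c4): row 4 has {A,B,C,G}; column 4 has {B,C,E,F,G} → D.
Cell (r5,c1): row 5 has {A,B,D,E,F,G}; column 1 has {A,B,F} → C.
Cell (r7,c4): row 7 has {B,C}; column 4 has {B,C,D,E,F,G} → A.
Cell (r2,c1): row 2 has {A,B,C,D,E,F}; column 1 has {A,B,C,F} → G.

G A C E D B F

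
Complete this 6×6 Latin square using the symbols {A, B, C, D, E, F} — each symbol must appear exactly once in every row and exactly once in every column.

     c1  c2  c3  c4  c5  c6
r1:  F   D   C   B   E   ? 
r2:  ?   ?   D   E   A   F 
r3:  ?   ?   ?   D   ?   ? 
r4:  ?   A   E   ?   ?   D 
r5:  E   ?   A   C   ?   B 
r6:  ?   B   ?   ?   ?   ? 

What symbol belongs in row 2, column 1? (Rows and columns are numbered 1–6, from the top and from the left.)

B

row 1 has {B,C,D,E,F}; column 6 has {B,D,F} — only A is left for (r1,c6).
row 2 has {A,D,E,F}; column 2 has {A,B,D} — only C is left for (r2,c2).
row 4 has {A,D,E}; column 4 has {B,C,D,E} — only F is left for (r4,c4).
row 5 has {A,B,C,E}; column 2 has {A,B,C,D} — only F is left for (r5,c2).
row 5 has {A,B,C,E,F}; column 5 has {A,E} — only D is left for (r5,c5).
row 6 has {B}; column 3 has {A,C,D,E} — only F is left for (r6,c3).
row 6 has {B,F}; column 4 has {B,C,D,E,F} — only A is left for (r6,c4).
row 6 has {A,B,F}; column 5 has {A,D,E} — only C is left for (r6,c5).
row 6 has {A,B,C,F}; column 6 has {A,B,D,F} — only E is left for (r6,c6).
row 2 has {A,C,D,E,F}; column 1 has {E,F} — only B is left for (r2,c1).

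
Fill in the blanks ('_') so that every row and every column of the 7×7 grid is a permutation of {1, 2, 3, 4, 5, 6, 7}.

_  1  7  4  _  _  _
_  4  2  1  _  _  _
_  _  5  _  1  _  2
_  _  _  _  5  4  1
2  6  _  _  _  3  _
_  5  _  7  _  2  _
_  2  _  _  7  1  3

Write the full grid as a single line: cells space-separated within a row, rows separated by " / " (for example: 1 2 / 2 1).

(r5,c4): row 5 has {2,3,6}; column 4 has {1,4,7}, so it must be 5.
(r5,c5): row 5 has {2,3,5,6}; column 5 has {1,5,7}, so it must be 4.
(r5,c7): row 5 has {2,3,4,5,6}; column 7 has {1,2,3}, so it must be 7.
(r7,c4): row 7 has {1,2,3,7}; column 4 has {1,4,5,7}, so it must be 6.
(r3,c4): row 3 has {1,2,5}; column 4 has {1,4,5,6,7}, so it must be 3.
(r4,c4): row 4 has {1,4,5}; column 4 has {1,3,4,5,6,7}, so it must be 2.
(r5,c3): row 5 has {2,3,4,5,6,7}; column 3 has {2,5,7}, so it must be 1.
(r7,c3): row 7 has {1,2,3,6,7}; column 3 has {1,2,5,7}, so it must be 4.
(r3,c2): row 3 has {1,2,3,5}; column 2 has {1,2,4,5,6}, so it must be 7.
(r3,c6): row 3 has {1,2,3,5,7}; column 6 has {1,2,3,4}, so it must be 6.
(r4,c2): row 4 has {1,2,4,5}; column 2 has {1,2,4,5,6,7}, so it must be 3.
(r4,c3): row 4 has {1,2,3,4,5}; column 3 has {1,2,4,5,7}, so it must be 6.
(r6,c3): row 6 has {2,5,7}; column 3 has {1,2,4,5,6,7}, so it must be 3.
(r6,c5): row 6 has {2,3,5,7}; column 5 has {1,4,5,7}, so it must be 6.
(r6,c7): row 6 has {2,3,5,6,7}; column 7 has {1,2,3,7}, so it must be 4.
(r7,c1): row 7 has {1,2,3,4,6,7}; column 1 has {2}, so it must be 5.
(r1,c6): row 1 has {1,4,7}; column 6 has {1,2,3,4,6}, so it must be 5.
(r1,c7): row 1 has {1,4,5,7}; column 7 has {1,2,3,4,7}, so it must be 6.
(r2,c5): row 2 has {1,2,4}; column 5 has {1,4,5,6,7}, so it must be 3.
(r2,c6): row 2 has {1,2,3,4}; column 6 has {1,2,3,4,5,6}, so it must be 7.
(r2,c7): row 2 has {1,2,3,4,7}; column 7 has {1,2,3,4,6,7}, so it must be 5.
(r3,c1): row 3 has {1,2,3,5,6,7}; column 1 has {2,5}, so it must be 4.
(r4,c1): row 4 has {1,2,3,4,5,6}; column 1 has {2,4,5}, so it must be 7.
(r6,c1): row 6 has {2,3,4,5,6,7}; column 1 has {2,4,5,7}, so it must be 1.
(r1,c1): row 1 has {1,4,5,6,7}; column 1 has {1,2,4,5,7}, so it must be 3.
(r1,c5): row 1 has {1,3,4,5,6,7}; column 5 has {1,3,4,5,6,7}, so it must be 2.
(r2,c1): row 2 has {1,2,3,4,5,7}; column 1 has {1,2,3,4,5,7}, so it must be 6.

3 1 7 4 2 5 6 / 6 4 2 1 3 7 5 / 4 7 5 3 1 6 2 / 7 3 6 2 5 4 1 / 2 6 1 5 4 3 7 / 1 5 3 7 6 2 4 / 5 2 4 6 7 1 3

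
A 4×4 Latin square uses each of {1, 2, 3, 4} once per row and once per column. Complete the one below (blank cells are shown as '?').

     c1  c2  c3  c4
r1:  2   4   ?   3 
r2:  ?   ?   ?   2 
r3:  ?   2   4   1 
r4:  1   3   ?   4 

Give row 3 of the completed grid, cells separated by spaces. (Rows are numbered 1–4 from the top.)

Cell (r1,c3): row 1 has {2,3,4}; column 3 has {4} → 1.
Cell (r2,c2): row 2 has {2}; column 2 has {2,3,4} → 1.
Cell (r2,c3): row 2 has {1,2}; column 3 has {1,4} → 3.
Cell (r3,c1): row 3 has {1,2,4}; column 1 has {1,2} → 3.

3 2 4 1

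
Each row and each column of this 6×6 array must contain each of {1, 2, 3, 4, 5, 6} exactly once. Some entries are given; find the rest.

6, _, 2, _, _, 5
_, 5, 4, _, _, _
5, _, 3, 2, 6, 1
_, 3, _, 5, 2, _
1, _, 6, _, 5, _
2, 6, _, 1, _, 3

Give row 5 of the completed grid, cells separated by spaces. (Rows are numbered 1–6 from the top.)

(r2,c1) = 3
(r2,c4) = 6
(r2,c5) = 1
(r2,c6) = 2
(r3,c2) = 4
(r4,c1) = 4
(r4,c3) = 1
(r4,c6) = 6
(r5,c2) = 2
(r5,c6) = 4
(r6,c3) = 5
(r6,c5) = 4
(r1,c2) = 1
(r1,c5) = 3
(r5,c4) = 3

1 2 6 3 5 4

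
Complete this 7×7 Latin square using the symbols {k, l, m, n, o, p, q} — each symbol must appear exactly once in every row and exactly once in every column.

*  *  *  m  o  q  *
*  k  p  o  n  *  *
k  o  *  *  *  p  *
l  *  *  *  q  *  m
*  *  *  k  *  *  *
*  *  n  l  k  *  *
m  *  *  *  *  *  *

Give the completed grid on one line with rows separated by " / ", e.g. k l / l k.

n p l m o q k / q k p o n m l / k o m q l p n / l n o p q k m / o l q k m n p / p m n l k o q / m q k n p l o

row 2 has {k,n,o,p}; column 1 has {k,l,m} — only q is left for (r2,c1).
row 2 has {k,n,o,p,q}; column 7 has {m} — only l is left for (r2,c7).
row 2 has {k,l,n,o,p,q}; column 6 has {p,q} — only m is left for (r2,c6).
row 6 has {k,l,n}; column 6 has {m,p,q} — only o is left for (r6,c6).
row 6 has {k,l,n,o}; column 1 has {k,l,m,q} — only p is left for (r6,c1).
row 6 has {k,l,n,o,p}; column 7 has {l,m} — only q is left for (r6,c7).
row 1 has {m,o,q}; column 1 has {k,l,m,p,q} — only n is left for (r1,c1).
row 3 has {k,o,p}; column 7 has {l,m,q} — only n is left for (r3,c7).
row 5 has {k}; column 1 has {k,l,m,n,p,q} — only o is left for (r5,c1).
row 5 has {k,o}; column 7 has {l,m,n,q} — only p is left for (r5,c7).
row 6 has {k,l,n,o,p,q}; column 2 has {k,o} — only m is left for (r6,c2).
row 1 has {m,n,o,q}; column 7 has {l,m,n,p,q} — only k is left for (r1,c7).
row 3 has {k,n,o,p}; column 4 has {k,l,m,o} — only q is left for (r3,c4).
row 7 has {m}; column 7 has {k,l,m,n,p,q} — only o is left for (r7,c7).
row 1 has {k,m,n,o,q}; column 3 has {n,p} — only l is left for (r1,c3).
row 3 has {k,n,o,p,q}; column 3 has {l,n,p} — only m is left for (r3,c3).
row 3 has {k,m,n,o,p,q}; column 5 has {k,n,o,q} — only l is left for (r3,c5).
row 5 has {k,o,p}; column 3 has {l,m,n,p} — only q is left for (r5,c3).
row 5 has {k,o,p,q}; column 5 has {k,l,n,o,q} — only m is left for (r5,c5).
row 7 has {m,o}; column 3 has {l,m,n,p,q} — only k is left for (r7,c3).
row 7 has {k,m,o}; column 5 has {k,l,m,n,o,q} — only p is left for (r7,c5).
row 1 has {k,l,m,n,o,q}; column 2 has {k,m,o} — only p is left for (r1,c2).
row 4 has {l,m,q}; column 2 has {k,m,o,p} — only n is left for (r4,c2).
row 4 has {l,m,n,q}; column 3 has {k,l,m,n,p,q} — only o is left for (r4,c3).
row 4 has {l,m,n,o,q}; column 4 has {k,l,m,o,q} — only p is left for (r4,c4).
row 4 has {l,m,n,o,p,q}; column 6 has {m,o,p,q} — only k is left for (r4,c6).
row 5 has {k,m,o,p,q}; column 2 has {k,m,n,o,p} — only l is left for (r5,c2).
row 5 has {k,l,m,o,p,q}; column 6 has {k,m,o,p,q} — only n is left for (r5,c6).
row 7 has {k,m,o,p}; column 2 has {k,l,m,n,o,p} — only q is left for (r7,c2).
row 7 has {k,m,o,p,q}; column 4 has {k,l,m,o,p,q} — only n is left for (r7,c4).
row 7 has {k,m,n,o,p,q}; column 6 has {k,m,n,o,p,q} — only l is left for (r7,c6).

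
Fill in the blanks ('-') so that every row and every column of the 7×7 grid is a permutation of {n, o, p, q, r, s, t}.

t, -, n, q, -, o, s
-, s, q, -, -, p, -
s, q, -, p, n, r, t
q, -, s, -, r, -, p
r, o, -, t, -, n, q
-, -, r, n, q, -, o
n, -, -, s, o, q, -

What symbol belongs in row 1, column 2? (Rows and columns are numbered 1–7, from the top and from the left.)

(r1,c5) = p
(r2,c1) = o
(r2,c4) = r
(r2,c5) = t
(r2,c7) = n
(r3,c3) = o
(r4,c4) = o
(r4,c6) = t
(r5,c3) = p
(r5,c5) = s
(r6,c1) = p
(r6,c2) = t
(r6,c6) = s
(r7,c3) = t
(r7,c7) = r
(r1,c2) = r

r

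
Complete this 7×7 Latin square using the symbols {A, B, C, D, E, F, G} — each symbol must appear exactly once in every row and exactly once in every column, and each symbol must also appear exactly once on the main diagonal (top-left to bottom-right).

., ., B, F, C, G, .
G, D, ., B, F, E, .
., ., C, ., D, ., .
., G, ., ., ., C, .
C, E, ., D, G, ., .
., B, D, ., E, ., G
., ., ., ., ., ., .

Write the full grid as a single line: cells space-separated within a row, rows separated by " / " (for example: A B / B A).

(r1,c2): row 1 has {B,C,F,G}; column 2 has {B,D,E,G}, so it must be A.
(r2,c3): row 2 has {B,D,E,F,G}; column 3 has {B,C,D}, so it must be A.
(r2,c7): row 2 has {A,B,D,E,F,G}; column 7 has {G}, so it must be C.
(r3,c2): row 3 has {C,D}; column 2 has {A,B,D,E,G}, so it must be F.
(r5,c3): row 5 has {C,D,E,G}; column 3 has {A,B,C,D}, so it must be F.
(r7,c2): row 7 is empty so far; column 2 has {A,B,D,E,F,G}, so it must be C.
(r1,c1): row 1 has {A,B,C,F,G}; column 1 has {C,G}; the diagonal has {C,D,G}, so it must be E.
(r1,c7): row 1 has {A,B,C,E,F,G}; column 7 has {C,G}, so it must be D.
(r4,c3): row 4 has {C,G}; column 3 has {A,B,C,D,F}, so it must be E.
(r4,c4): row 4 has {C,E,G}; column 4 has {B,D,F}; the diagonal has {C,D,E,G}, so it must be A.
(r4,c5): row 4 has {A,C,E,G}; column 5 has {C,D,E,F,G}, so it must be B.
(r4,c7): row 4 has {A,B,C,E,G}; column 7 has {C,D,G}, so it must be F.
(r6,c4): row 6 has {B,D,E,G}; column 4 has {A,B,D,F}, so it must be C.
(r6,c6): row 6 has {B,C,D,E,G}; column 6 has {C,E,G}; the diagonal has {A,C,D,E,G}, so it must be F.
(r7,c3): row 7 has {C}; column 3 has {A,B,C,D,E,F}, so it must be G.
(r7,c4): row 7 has {C,G}; column 4 has {A,B,C,D,F}, so it must be E.
(r7,c5): row 7 has {C,E,G}; column 5 has {B,C,D,E,F,G}, so it must be A.
(r7,c7): row 7 has {A,C,E,G}; column 7 has {C,D,F,G}; the diagonal has {A,C,D,E,F,G}, so it must be B.
(r3,c4): row 3 has {C,D,F}; column 4 has {A,B,C,D,E,F}, so it must be G.
(r4,c1): row 4 has {A,B,C,E,F,G}; column 1 has {C,E,G}, so it must be D.
(r5,c7): row 5 has {C,D,E,F,G}; column 7 has {B,C,D,F,G}, so it must be A.
(r6,c1): row 6 has {B,C,D,E,F,G}; column 1 has {C,D,E,G}, so it must be A.
(r7,c1): row 7 has {A,B,C,E,G}; column 1 has {A,C,D,E,G}, so it must be F.
(r7,c6): row 7 has {A,B,C,E,F,G}; column 6 has {C,E,F,G}, so it must be D.
(r3,c1): row 3 has {C,D,F,G}; column 1 has {A,C,D,E,F,G}, so it must be B.
(r3,c6): row 3 has {B,C,D,F,G}; column 6 has {C,D,E,F,G}, so it must be A.
(r3,c7): row 3 has {A,B,C,D,F,G}; column 7 has {A,B,C,D,F,G}, so it must be E.
(r5,c6): row 5 has {A,C,D,E,F,G}; column 6 has {A,C,D,E,F,G}, so it must be B.

E A B F C G D / G D A B F E C / B F C G D A E / D G E A B C F / C E F D G B A / A B D C E F G / F C G E A D B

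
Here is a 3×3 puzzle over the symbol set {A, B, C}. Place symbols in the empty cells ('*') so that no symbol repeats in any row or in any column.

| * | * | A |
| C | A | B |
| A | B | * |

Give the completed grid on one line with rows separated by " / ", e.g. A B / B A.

At row 1, column 1: row 1 has {A}; column 1 has {A,C}; that leaves B.
At row 1, column 2: row 1 has {A,B}; column 2 has {A,B}; that leaves C.
At row 3, column 3: row 3 has {A,B}; column 3 has {A,B}; that leaves C.

B C A / C A B / A B C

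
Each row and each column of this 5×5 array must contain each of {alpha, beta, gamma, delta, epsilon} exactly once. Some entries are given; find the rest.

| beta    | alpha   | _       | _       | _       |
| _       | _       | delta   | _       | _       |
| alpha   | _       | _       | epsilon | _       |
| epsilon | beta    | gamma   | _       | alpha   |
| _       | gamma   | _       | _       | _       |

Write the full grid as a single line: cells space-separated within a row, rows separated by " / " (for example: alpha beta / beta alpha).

At row 1, column 3: row 1 has {alpha,beta}; column 3 has {gamma,delta}; that leaves epsilon.
At row 2, column 1: row 2 has {delta}; column 1 has {alpha,beta,epsilon}; that leaves gamma.
At row 2, column 2: row 2 has {gamma,delta}; column 2 has {alpha,beta,gamma}; that leaves epsilon.
At row 2, column 5: row 2 has {gamma,delta,epsilon}; column 5 has {alpha}; that leaves beta.
At row 3, column 2: row 3 has {alpha,epsilon}; column 2 has {alpha,beta,gamma,epsilon}; that leaves delta.
At row 3, column 3: row 3 has {alpha,delta,epsilon}; column 3 has {gamma,delta,epsilon}; that leaves beta.
At row 3, column 5: row 3 has {alpha,beta,delta,epsilon}; column 5 has {alpha,beta}; that leaves gamma.
At row 4, column 4: row 4 has {alpha,beta,gamma,epsilon}; column 4 has {epsilon}; that leaves delta.
At row 5, column 1: row 5 has {gamma}; column 1 has {alpha,beta,gamma,epsilon}; that leaves delta.
At row 5, column 3: row 5 has {gamma,delta}; column 3 has {beta,gamma,delta,epsilon}; that leaves alpha.
At row 5, column 4: row 5 has {alpha,gamma,delta}; column 4 has {delta,epsilon}; that leaves beta.
At row 5, column 5: row 5 has {alpha,beta,gamma,delta}; column 5 has {alpha,beta,gamma}; that leaves epsilon.
At row 1, column 4: row 1 has {alpha,beta,epsilon}; column 4 has {beta,delta,epsilon}; that leaves gamma.
At row 1, column 5: row 1 has {alpha,beta,gamma,epsilon}; column 5 has {alpha,beta,gamma,epsilon}; that leaves delta.
At row 2, column 4: row 2 has {beta,gamma,delta,epsilon}; column 4 has {beta,gamma,delta,epsilon}; that leaves alpha.

beta alpha epsilon gamma delta / gamma epsilon delta alpha beta / alpha delta beta epsilon gamma / epsilon beta gamma delta alpha / delta gamma alpha beta epsilon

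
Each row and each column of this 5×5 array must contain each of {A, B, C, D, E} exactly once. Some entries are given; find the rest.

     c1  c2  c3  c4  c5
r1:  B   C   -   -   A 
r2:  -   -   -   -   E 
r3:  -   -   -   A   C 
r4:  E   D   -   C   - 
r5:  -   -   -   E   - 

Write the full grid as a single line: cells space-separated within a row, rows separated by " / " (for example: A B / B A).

(r1,c4) = D
(r2,c4) = B
(r3,c1) = D
(r4,c5) = B
(r5,c5) = D
(r1,c3) = E
(r2,c2) = A
(r3,c3) = B
(r4,c3) = A
(r5,c2) = B
(r5,c3) = C
(r2,c1) = C
(r2,c3) = D
(r3,c2) = E
(r5,c1) = A

B C E D A / C A D B E / D E B A C / E D A C B / A B C E D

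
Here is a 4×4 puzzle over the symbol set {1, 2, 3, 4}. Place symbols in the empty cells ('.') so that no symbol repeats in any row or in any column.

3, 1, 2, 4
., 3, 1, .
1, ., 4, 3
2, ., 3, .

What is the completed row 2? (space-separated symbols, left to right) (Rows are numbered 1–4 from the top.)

(r2,c1) = 4
(r2,c4) = 2

4 3 1 2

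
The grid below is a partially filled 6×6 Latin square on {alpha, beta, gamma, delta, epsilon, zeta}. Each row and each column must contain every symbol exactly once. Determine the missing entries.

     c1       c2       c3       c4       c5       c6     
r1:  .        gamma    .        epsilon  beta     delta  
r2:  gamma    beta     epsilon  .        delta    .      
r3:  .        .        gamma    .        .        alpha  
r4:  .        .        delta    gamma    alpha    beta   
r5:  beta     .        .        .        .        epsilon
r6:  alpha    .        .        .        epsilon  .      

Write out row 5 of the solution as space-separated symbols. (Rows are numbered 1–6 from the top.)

Cell (r1,c1): row 1 has {beta,gamma,delta,epsilon}; column 1 has {alpha,beta,gamma} → zeta.
Cell (r1,c3): row 1 has {beta,gamma,delta,epsilon,zeta}; column 3 has {gamma,delta,epsilon} → alpha.
Cell (r2,c6): row 2 has {beta,gamma,delta,epsilon}; column 6 has {alpha,beta,delta,epsilon} → zeta.
Cell (r3,c5): row 3 has {alpha,gamma}; column 5 has {alpha,beta,delta,epsilon} → zeta.
Cell (r4,c1): row 4 has {alpha,beta,gamma,delta}; column 1 has {alpha,beta,gamma,zeta} → epsilon.
Cell (r4,c2): row 4 has {alpha,beta,gamma,delta,epsilon}; column 2 has {beta,gamma} → zeta.
Cell (r5,c3): row 5 has {beta,epsilon}; column 3 has {alpha,gamma,delta,epsilon} → zeta.
Cell (r5,c5): row 5 has {beta,epsilon,zeta}; column 5 has {alpha,beta,delta,epsilon,zeta} → gamma.
Cell (r6,c2): row 6 has {alpha,epsilon}; column 2 has {beta,gamma,zeta} → delta.
Cell (r6,c3): row 6 has {alpha,delta,epsilon}; column 3 has {alpha,gamma,delta,epsilon,zeta} → beta.
Cell (r6,c4): row 6 has {alpha,beta,delta,epsilon}; column 4 has {gamma,epsilon} → zeta.
Cell (r6,c6): row 6 has {alpha,beta,delta,epsilon,zeta}; column 6 has {alpha,beta,delta,epsilon,zeta} → gamma.
Cell (r2,c4): row 2 has {beta,gamma,delta,epsilon,zeta}; column 4 has {gamma,epsilon,zeta} → alpha.
Cell (r3,c1): row 3 has {alpha,gamma,zeta}; column 1 has {alpha,beta,gamma,epsilon,zeta} → delta.
Cell (r3,c2): row 3 has {alpha,gamma,delta,zeta}; column 2 has {beta,gamma,delta,zeta} → epsilon.
Cell (r3,c4): row 3 has {alpha,gamma,delta,epsilon,zeta}; column 4 has {alpha,gamma,epsilon,zeta} → beta.
Cell (r5,c2): row 5 has {beta,gamma,epsilon,zeta}; column 2 has {beta,gamma,delta,epsilon,zeta} → alpha.
Cell (r5,c4): row 5 has {alpha,beta,gamma,epsilon,zeta}; column 4 has {alpha,beta,gamma,epsilon,zeta} → delta.

beta alpha zeta delta gamma epsilon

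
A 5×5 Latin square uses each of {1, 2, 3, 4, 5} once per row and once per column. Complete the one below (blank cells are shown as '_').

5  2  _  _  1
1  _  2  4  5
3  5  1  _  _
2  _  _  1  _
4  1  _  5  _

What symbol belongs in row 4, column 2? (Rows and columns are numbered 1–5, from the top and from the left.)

4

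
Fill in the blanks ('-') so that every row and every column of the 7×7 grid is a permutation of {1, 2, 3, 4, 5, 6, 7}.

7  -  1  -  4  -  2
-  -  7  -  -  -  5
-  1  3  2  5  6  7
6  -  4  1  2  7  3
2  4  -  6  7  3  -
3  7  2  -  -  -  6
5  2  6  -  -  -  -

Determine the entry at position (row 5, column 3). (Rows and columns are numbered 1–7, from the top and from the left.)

5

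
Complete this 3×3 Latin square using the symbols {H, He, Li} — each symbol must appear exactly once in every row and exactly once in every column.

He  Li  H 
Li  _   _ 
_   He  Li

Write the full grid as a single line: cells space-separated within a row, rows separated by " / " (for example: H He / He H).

He Li H / Li H He / H He Li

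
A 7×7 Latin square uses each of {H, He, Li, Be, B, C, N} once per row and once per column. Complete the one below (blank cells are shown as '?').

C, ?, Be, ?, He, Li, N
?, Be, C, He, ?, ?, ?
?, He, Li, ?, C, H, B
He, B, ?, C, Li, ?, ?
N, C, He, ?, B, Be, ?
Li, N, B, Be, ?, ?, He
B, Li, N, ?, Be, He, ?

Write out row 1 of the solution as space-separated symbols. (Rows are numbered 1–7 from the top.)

C H Be B He Li N

At row 1, column 2: row 1 has {He,Li,Be,C,N}; column 2 has {He,Li,Be,B,C,N}; that leaves H.
At row 1, column 4: row 1 has {H,He,Li,Be,C,N}; column 4 has {He,Be,C}; that leaves B.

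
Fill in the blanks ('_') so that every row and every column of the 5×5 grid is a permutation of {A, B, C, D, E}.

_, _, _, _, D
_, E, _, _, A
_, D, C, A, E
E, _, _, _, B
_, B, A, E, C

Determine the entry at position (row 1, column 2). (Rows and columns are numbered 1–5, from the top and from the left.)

C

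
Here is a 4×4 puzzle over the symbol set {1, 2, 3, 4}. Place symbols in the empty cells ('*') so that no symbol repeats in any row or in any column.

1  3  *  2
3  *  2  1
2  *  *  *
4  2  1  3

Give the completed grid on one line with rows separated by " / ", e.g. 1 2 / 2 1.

1 3 4 2 / 3 4 2 1 / 2 1 3 4 / 4 2 1 3

(r1,c3) = 4
(r2,c2) = 4
(r3,c2) = 1
(r3,c3) = 3
(r3,c4) = 4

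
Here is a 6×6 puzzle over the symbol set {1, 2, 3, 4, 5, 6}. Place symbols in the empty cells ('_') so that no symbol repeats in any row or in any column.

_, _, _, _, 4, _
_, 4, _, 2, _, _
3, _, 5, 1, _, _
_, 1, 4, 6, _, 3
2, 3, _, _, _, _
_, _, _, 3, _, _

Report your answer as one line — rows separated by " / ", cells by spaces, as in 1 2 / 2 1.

At row 1, column 4: row 1 has {4}; column 4 has {1,2,3,6}; that leaves 5.
At row 4, column 1: row 4 has {1,3,4,6}; column 1 has {2,3}; that leaves 5.
At row 4, column 5: row 4 has {1,3,4,5,6}; column 5 has {4}; that leaves 2.
At row 5, column 4: row 5 has {2,3}; column 4 has {1,2,3,5,6}; that leaves 4.
At row 3, column 5: row 3 has {1,3,5}; column 5 has {2,4}; that leaves 6.
At row 3, column 2: row 3 has {1,3,5,6}; column 2 has {1,3,4}; that leaves 2.
At row 3, column 6: row 3 has {1,2,3,5,6}; column 6 has {3}; that leaves 4.
At row 1, column 2: row 1 has {4,5}; column 2 has {1,2,3,4}; that leaves 6.
At row 6, column 2: row 6 has {3}; column 2 has {1,2,3,4,6}; that leaves 5.
At row 6, column 5: row 6 has {3,5}; column 5 has {2,4,6}; that leaves 1.
At row 1, column 1: row 1 has {4,5,6}; column 1 has {2,3,5}; that leaves 1.
At row 1, column 6: row 1 has {1,4,5,6}; column 6 has {3,4}; that leaves 2.
At row 2, column 1: row 2 has {2,4}; column 1 has {1,2,3,5}; that leaves 6.
At row 5, column 5: row 5 has {2,3,4}; column 5 has {1,2,4,6}; that leaves 5.
At row 6, column 1: row 6 has {1,3,5}; column 1 has {1,2,3,5,6}; that leaves 4.
At row 6, column 6: row 6 has {1,3,4,5}; column 6 has {2,3,4}; that leaves 6.
At row 1, column 3: row 1 has {1,2,4,5,6}; column 3 has {4,5}; that leaves 3.
At row 2, column 3: row 2 has {2,4,6}; column 3 has {3,4,5}; that leaves 1.
At row 2, column 5: row 2 has {1,2,4,6}; column 5 has {1,2,4,5,6}; that leaves 3.
At row 2, column 6: row 2 has {1,2,3,4,6}; column 6 has {2,3,4,6}; that leaves 5.
At row 5, column 3: row 5 has {2,3,4,5}; column 3 has {1,3,4,5}; that leaves 6.
At row 5, column 6: row 5 has {2,3,4,5,6}; column 6 has {2,3,4,5,6}; that leaves 1.
At row 6, column 3: row 6 has {1,3,4,5,6}; column 3 has {1,3,4,5,6}; that leaves 2.

1 6 3 5 4 2 / 6 4 1 2 3 5 / 3 2 5 1 6 4 / 5 1 4 6 2 3 / 2 3 6 4 5 1 / 4 5 2 3 1 6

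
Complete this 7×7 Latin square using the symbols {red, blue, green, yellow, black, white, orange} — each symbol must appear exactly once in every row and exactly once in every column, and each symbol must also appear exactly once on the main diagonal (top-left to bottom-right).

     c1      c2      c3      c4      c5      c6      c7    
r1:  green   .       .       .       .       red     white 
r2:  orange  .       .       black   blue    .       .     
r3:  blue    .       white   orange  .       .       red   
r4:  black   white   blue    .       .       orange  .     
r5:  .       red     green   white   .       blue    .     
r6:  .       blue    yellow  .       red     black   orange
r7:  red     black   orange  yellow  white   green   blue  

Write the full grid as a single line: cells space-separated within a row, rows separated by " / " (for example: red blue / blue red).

green orange black blue yellow red white / orange yellow red black blue white green / blue green white orange black yellow red / black white blue red green orange yellow / yellow red green white orange blue black / white blue yellow green red black orange / red black orange yellow white green blue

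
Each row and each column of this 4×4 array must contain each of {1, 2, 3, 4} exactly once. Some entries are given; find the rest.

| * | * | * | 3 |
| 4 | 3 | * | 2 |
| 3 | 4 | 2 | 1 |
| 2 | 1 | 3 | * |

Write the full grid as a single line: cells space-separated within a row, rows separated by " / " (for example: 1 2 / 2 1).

1 2 4 3 / 4 3 1 2 / 3 4 2 1 / 2 1 3 4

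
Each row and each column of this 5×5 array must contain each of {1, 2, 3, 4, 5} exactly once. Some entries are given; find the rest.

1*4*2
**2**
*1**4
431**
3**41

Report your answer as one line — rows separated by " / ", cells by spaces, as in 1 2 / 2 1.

1 5 4 3 2 / 5 4 2 1 3 / 2 1 3 5 4 / 4 3 1 2 5 / 3 2 5 4 1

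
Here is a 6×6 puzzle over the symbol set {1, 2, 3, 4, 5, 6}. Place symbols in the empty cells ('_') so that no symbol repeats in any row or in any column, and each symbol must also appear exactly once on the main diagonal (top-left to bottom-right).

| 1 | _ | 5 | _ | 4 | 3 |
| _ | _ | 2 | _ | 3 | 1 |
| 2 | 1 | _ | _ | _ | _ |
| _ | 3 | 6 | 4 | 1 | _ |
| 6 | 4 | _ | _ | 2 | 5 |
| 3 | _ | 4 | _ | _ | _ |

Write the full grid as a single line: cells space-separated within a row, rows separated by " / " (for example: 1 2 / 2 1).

1 6 5 2 4 3 / 4 5 2 6 3 1 / 2 1 3 5 6 4 / 5 3 6 4 1 2 / 6 4 1 3 2 5 / 3 2 4 1 5 6

(r3,c3) = 3
(r4,c1) = 5
(r4,c6) = 2
(r5,c3) = 1
(r5,c4) = 3
(r6,c6) = 6
(r2,c1) = 4
(r2,c2) = 5
(r2,c4) = 6
(r3,c4) = 5
(r3,c5) = 6
(r3,c6) = 4
(r6,c2) = 2
(r6,c4) = 1
(r6,c5) = 5
(r1,c2) = 6
(r1,c4) = 2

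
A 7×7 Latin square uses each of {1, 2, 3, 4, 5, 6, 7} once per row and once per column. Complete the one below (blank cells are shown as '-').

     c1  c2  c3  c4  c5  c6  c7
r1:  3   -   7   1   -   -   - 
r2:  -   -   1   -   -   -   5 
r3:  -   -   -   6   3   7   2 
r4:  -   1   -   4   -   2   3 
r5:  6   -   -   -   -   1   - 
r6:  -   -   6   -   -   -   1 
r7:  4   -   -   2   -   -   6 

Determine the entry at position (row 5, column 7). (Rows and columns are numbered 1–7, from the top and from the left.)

7

(r1,c7): row 1 has {1,3,7}; column 7 has {1,2,3,5,6}, so it must be 4.
(r4,c3): row 4 has {1,2,3,4}; column 3 has {1,6,7}, so it must be 5.
(r5,c7): row 5 has {1,6}; column 7 has {1,2,3,4,5,6}, so it must be 7.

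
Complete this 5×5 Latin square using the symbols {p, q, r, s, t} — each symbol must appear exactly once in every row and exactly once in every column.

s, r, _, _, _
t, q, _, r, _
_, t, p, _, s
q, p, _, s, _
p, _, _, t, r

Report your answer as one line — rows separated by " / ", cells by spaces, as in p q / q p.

s r t p q / t q s r p / r t p q s / q p r s t / p s q t r

(r2,c3) = s
(r2,c5) = p
(r3,c1) = r
(r3,c4) = q
(r4,c5) = t
(r5,c2) = s
(r5,c3) = q
(r1,c3) = t
(r1,c4) = p
(r1,c5) = q
(r4,c3) = r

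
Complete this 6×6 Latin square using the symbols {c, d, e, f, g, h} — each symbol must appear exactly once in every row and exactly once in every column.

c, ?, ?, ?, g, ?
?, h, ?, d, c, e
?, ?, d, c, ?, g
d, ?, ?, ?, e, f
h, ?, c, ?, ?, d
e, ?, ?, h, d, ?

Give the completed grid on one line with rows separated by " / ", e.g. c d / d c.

Cell (r1,c6): row 1 has {c,g}; column 6 has {d,e,f,g} → h.
Cell (r3,c1): row 3 has {c,d,g}; column 1 has {c,d,e,h} → f.
Cell (r3,c2): row 3 has {c,d,f,g}; column 2 has {h} → e.
Cell (r3,c5): row 3 has {c,d,e,f,g}; column 5 has {c,d,e,g} → h.
Cell (r4,c4): row 4 has {d,e,f}; column 4 has {c,d,h} → g.
Cell (r5,c5): row 5 has {c,d,h}; column 5 has {c,d,e,g,h} → f.
Cell (r6,c6): row 6 has {d,e,h}; column 6 has {d,e,f,g,h} → c.
Cell (r2,c1): row 2 has {c,d,e,h}; column 1 has {c,d,e,f,h} → g.
Cell (r2,c3): row 2 has {c,d,e,g,h}; column 3 has {c,d} → f.
Cell (r4,c2): row 4 has {d,e,f,g}; column 2 has {e,h} → c.
Cell (r4,c3): row 4 has {c,d,e,f,g}; column 3 has {c,d,f} → h.
Cell (r5,c2): row 5 has {c,d,f,h}; column 2 has {c,e,h} → g.
Cell (r5,c4): row 5 has {c,d,f,g,h}; column 4 has {c,d,g,h} → e.
Cell (r6,c2): row 6 has {c,d,e,h}; column 2 has {c,e,g,h} → f.
Cell (r6,c3): row 6 has {c,d,e,f,h}; column 3 has {c,d,f,h} → g.
Cell (r1,c2): row 1 has {c,g,h}; column 2 has {c,e,f,g,h} → d.
Cell (r1,c3): row 1 has {c,d,g,h}; column 3 has {c,d,f,g,h} → e.
Cell (r1,c4): row 1 has {c,d,e,g,h}; column 4 has {c,d,e,g,h} → f.

c d e f g h / g h f d c e / f e d c h g / d c h g e f / h g c e f d / e f g h d c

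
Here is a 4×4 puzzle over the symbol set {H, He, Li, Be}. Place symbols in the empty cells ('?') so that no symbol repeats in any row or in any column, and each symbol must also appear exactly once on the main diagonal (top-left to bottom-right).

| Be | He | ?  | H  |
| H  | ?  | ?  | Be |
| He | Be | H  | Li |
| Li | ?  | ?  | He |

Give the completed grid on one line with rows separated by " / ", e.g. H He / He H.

Be He Li H / H Li He Be / He Be H Li / Li H Be He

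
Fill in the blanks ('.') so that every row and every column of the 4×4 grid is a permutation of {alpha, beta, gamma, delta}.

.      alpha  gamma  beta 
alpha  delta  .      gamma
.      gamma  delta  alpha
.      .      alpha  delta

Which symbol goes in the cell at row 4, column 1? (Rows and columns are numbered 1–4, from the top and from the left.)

gamma

(r1,c1) = delta
(r2,c3) = beta
(r3,c1) = beta
(r4,c1) = gamma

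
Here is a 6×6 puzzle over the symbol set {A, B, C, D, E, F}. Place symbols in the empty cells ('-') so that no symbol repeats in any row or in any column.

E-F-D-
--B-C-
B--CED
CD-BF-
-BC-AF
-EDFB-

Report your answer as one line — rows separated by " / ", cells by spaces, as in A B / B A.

(r1,c4) = A
(r3,c3) = A
(r4,c3) = E
(r4,c6) = A
(r5,c1) = D
(r5,c4) = E
(r6,c1) = A
(r6,c6) = C
(r1,c2) = C
(r1,c6) = B
(r2,c1) = F
(r2,c2) = A
(r2,c4) = D
(r2,c6) = E
(r3,c2) = F

E C F A D B / F A B D C E / B F A C E D / C D E B F A / D B C E A F / A E D F B C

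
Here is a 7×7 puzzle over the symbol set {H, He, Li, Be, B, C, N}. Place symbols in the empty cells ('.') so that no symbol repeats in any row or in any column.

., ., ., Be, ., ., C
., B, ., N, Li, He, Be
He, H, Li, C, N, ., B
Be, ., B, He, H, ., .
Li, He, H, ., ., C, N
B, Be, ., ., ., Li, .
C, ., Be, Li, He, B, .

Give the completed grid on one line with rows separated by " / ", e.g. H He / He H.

N Li He Be B H C / H B C N Li He Be / He H Li C N Be B / Be C B He H N Li / Li He H B Be C N / B Be N H C Li He / C N Be Li He B H

(r1,c5) = B
(r2,c1) = H
(r2,c3) = C
(r3,c6) = Be
(r4,c6) = N
(r4,c7) = Li
(r5,c4) = B
(r5,c5) = Be
(r6,c4) = H
(r6,c5) = C
(r6,c7) = He
(r7,c2) = N
(r7,c7) = H
(r1,c1) = N
(r1,c2) = Li
(r1,c3) = He
(r1,c6) = H
(r4,c2) = C
(r6,c3) = N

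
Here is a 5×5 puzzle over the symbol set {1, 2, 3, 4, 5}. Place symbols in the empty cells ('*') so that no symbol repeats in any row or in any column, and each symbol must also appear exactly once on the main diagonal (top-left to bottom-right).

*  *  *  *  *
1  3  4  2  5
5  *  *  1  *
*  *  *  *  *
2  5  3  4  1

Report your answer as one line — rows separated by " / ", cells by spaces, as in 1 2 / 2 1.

At row 1, column 1: row 1 is empty so far; column 1 has {1,2,5}; the diagonal has {1,3}; that leaves 4.
At row 3, column 3: row 3 has {1,5}; column 3 has {3,4}; the diagonal has {1,3,4}; that leaves 2.
At row 4, column 1: row 4 is empty so far; column 1 has {1,2,4,5}; that leaves 3.
At row 4, column 4: row 4 has {3}; column 4 has {1,2,4}; the diagonal has {1,2,3,4}; that leaves 5.
At row 1, column 4: row 1 has {4}; column 4 has {1,2,4,5}; that leaves 3.
At row 1, column 5: row 1 has {3,4}; column 5 has {1,5}; that leaves 2.
At row 3, column 2: row 3 has {1,2,5}; column 2 has {3,5}; that leaves 4.
At row 3, column 5: row 3 has {1,2,4,5}; column 5 has {1,2,5}; that leaves 3.
At row 4, column 3: row 4 has {3,5}; column 3 has {2,3,4}; that leaves 1.
At row 4, column 5: row 4 has {1,3,5}; column 5 has {1,2,3,5}; that leaves 4.
At row 1, column 2: row 1 has {2,3,4}; column 2 has {3,4,5}; that leaves 1.
At row 1, column 3: row 1 has {1,2,3,4}; column 3 has {1,2,3,4}; that leaves 5.
At row 4, column 2: row 4 has {1,3,4,5}; column 2 has {1,3,4,5}; that leaves 2.

4 1 5 3 2 / 1 3 4 2 5 / 5 4 2 1 3 / 3 2 1 5 4 / 2 5 3 4 1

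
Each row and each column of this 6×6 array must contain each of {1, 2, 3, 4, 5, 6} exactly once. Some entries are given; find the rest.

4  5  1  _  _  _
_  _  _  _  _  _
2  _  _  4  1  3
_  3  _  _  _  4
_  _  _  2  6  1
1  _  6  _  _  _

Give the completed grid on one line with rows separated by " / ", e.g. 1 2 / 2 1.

4 5 1 6 3 2 / 3 1 4 5 2 6 / 2 6 5 4 1 3 / 6 3 2 1 5 4 / 5 4 3 2 6 1 / 1 2 6 3 4 5

(r3,c2) = 6
(r3,c3) = 5
(r4,c3) = 2
(r4,c5) = 5
(r5,c2) = 4
(r5,c3) = 3
(r6,c2) = 2
(r6,c6) = 5
(r2,c2) = 1
(r2,c3) = 4
(r4,c1) = 6
(r4,c4) = 1
(r5,c1) = 5
(r6,c4) = 3
(r6,c5) = 4
(r1,c4) = 6
(r1,c6) = 2
(r2,c1) = 3
(r2,c4) = 5
(r2,c5) = 2
(r2,c6) = 6
(r1,c5) = 3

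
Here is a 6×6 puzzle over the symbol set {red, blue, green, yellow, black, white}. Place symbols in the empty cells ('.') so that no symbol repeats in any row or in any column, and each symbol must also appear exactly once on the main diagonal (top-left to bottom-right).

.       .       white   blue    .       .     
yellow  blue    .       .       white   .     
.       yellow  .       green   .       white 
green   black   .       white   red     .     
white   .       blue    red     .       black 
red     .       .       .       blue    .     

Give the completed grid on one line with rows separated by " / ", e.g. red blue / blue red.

(r1,c1) = black
(r2,c4) = black
(r3,c1) = blue
(r3,c3) = red
(r3,c5) = black
(r4,c3) = yellow
(r4,c6) = blue
(r5,c2) = green
(r5,c5) = yellow
(r6,c2) = white
(r6,c4) = yellow
(r6,c6) = green
(r1,c2) = red
(r1,c5) = green
(r1,c6) = yellow
(r2,c3) = green
(r2,c6) = red
(r6,c3) = black

black red white blue green yellow / yellow blue green black white red / blue yellow red green black white / green black yellow white red blue / white green blue red yellow black / red white black yellow blue green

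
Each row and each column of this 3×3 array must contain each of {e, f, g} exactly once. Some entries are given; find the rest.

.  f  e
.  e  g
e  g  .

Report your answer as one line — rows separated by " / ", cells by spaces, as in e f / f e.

g f e / f e g / e g f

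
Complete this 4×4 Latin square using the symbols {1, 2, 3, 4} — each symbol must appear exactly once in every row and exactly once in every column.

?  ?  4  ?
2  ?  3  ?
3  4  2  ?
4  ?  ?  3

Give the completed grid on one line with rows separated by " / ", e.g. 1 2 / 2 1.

1 3 4 2 / 2 1 3 4 / 3 4 2 1 / 4 2 1 3

row 1 has {4}; column 1 has {2,3,4} — only 1 is left for (r1,c1).
row 1 has {1,4}; column 4 has {3} — only 2 is left for (r1,c4).
row 2 has {2,3}; column 2 has {4} — only 1 is left for (r2,c2).
row 2 has {1,2,3}; column 4 has {2,3} — only 4 is left for (r2,c4).
row 3 has {2,3,4}; column 4 has {2,3,4} — only 1 is left for (r3,c4).
row 4 has {3,4}; column 2 has {1,4} — only 2 is left for (r4,c2).
row 4 has {2,3,4}; column 3 has {2,3,4} — only 1 is left for (r4,c3).
row 1 has {1,2,4}; column 2 has {1,2,4} — only 3 is left for (r1,c2).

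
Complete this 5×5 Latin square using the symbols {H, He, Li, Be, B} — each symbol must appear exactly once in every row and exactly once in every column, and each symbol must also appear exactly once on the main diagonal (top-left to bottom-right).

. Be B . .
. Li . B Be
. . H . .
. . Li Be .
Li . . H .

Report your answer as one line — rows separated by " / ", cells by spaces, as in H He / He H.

He Be B Li H / H Li He B Be / Be B H He Li / B H Li Be He / Li He Be H B

row 1 has {Be,B}; column 1 has {Li}; the diagonal has {H,Li,Be} — only He is left for (r1,c1).
row 1 has {He,Be,B}; column 4 has {H,Be,B} — only Li is left for (r1,c4).
row 1 has {He,Li,Be,B}; column 5 has {Be} — only H is left for (r1,c5).
row 2 has {Li,Be,B}; column 1 has {He,Li} — only H is left for (r2,c1).
row 2 has {H,Li,Be,B}; column 3 has {H,Li,B} — only He is left for (r2,c3).
row 3 has {H}; column 4 has {H,Li,Be,B} — only He is left for (r3,c4).
row 4 has {Li,Be}; column 1 has {H,He,Li} — only B is left for (r4,c1).
row 4 has {Li,Be,B}; column 5 has {H,Be} — only He is left for (r4,c5).
row 5 has {H,Li}; column 3 has {H,He,Li,B} — only Be is left for (r5,c3).
row 5 has {H,Li,Be}; column 5 has {H,He,Be}; the diagonal has {H,He,Li,Be} — only B is left for (r5,c5).
row 3 has {H,He}; column 1 has {H,He,Li,B} — only Be is left for (r3,c1).
row 3 has {H,He,Be}; column 2 has {Li,Be} — only B is left for (r3,c2).
row 3 has {H,He,Be,B}; column 5 has {H,He,Be,B} — only Li is left for (r3,c5).
row 4 has {He,Li,Be,B}; column 2 has {Li,Be,B} — only H is left for (r4,c2).
row 5 has {H,Li,Be,B}; column 2 has {H,Li,Be,B} — only He is left for (r5,c2).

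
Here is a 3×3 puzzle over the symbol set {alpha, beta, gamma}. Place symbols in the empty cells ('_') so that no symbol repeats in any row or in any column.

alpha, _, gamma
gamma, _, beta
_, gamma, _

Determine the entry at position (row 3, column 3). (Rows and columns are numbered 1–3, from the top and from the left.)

Cell (r1,c2): row 1 has {alpha,gamma}; column 2 has {gamma} → beta.
Cell (r2,c2): row 2 has {beta,gamma}; column 2 has {beta,gamma} → alpha.
Cell (r3,c1): row 3 has {gamma}; column 1 has {alpha,gamma} → beta.
Cell (r3,c3): row 3 has {beta,gamma}; column 3 has {beta,gamma} → alpha.

alpha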